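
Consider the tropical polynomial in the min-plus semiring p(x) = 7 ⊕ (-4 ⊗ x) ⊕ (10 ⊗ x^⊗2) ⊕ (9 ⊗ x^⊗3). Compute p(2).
p(2) = -2

A tropical monomial a ⊗ x^⊗i evaluates to a + i · x. Evaluating each term at x = 2:
  Term 0 contributes 7 + 0 · 2 = 7
  Term 1 contributes -4 + 1 · 2 = -2
  Term 2 contributes 10 + 2 · 2 = 14
  Term 3 contributes 9 + 3 · 2 = 15
p(2) = ⊕ of these = min[7, -2, 14, 15] = -2.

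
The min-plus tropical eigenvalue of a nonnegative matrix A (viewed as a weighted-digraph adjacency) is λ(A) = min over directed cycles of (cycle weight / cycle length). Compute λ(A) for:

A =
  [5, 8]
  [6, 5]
λ(A) = 5

Enumerate directed cycles and compute their means (weight / length). Sample:
  cycle 0 → 0: weight = 5, length = 1, mean = 5/1 ≈ 5.000
  cycle 1 → 1: weight = 5, length = 1, mean = 5/1 ≈ 5.000
  cycle 0 → 1 → 0: weight = 14, length = 2, mean = 14/2 ≈ 7.000
  cycle 1 → 0 → 1: weight = 14, length = 2, mean = 14/2 ≈ 7.000
Minimum mean = 5.000, attained e.g. along the cycle 0 → 0 with weight 5 and length 1. So λ(A) = 5/1 = 5.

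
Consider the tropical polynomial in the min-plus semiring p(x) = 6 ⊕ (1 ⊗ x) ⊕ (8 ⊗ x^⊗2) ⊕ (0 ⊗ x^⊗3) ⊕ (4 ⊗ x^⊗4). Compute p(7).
p(7) = 6

A tropical monomial a ⊗ x^⊗i evaluates to a + i · x. Evaluating each term at x = 7:
  Term 0 contributes 6 + 0 · 7 = 6
  Term 1 contributes 1 + 1 · 7 = 8
  Term 2 contributes 8 + 2 · 7 = 22
  Term 3 contributes 0 + 3 · 7 = 21
  Term 4 contributes 4 + 4 · 7 = 32
p(7) = ⊕ of these = min[6, 8, 22, 21, 32] = 6.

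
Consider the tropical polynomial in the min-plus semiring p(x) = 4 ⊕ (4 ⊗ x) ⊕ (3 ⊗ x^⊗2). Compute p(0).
p(0) = 3

A tropical monomial a ⊗ x^⊗i evaluates to a + i · x. Evaluating each term at x = 0:
  Term 0 contributes 4 + 0 · 0 = 4
  Term 1 contributes 4 + 1 · 0 = 4
  Term 2 contributes 3 + 2 · 0 = 3
p(0) = ⊕ of these = min[4, 4, 3] = 3.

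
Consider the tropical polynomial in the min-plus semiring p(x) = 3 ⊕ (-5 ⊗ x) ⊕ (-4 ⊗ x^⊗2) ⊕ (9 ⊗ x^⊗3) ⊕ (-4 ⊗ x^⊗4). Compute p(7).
p(7) = 2

A tropical monomial a ⊗ x^⊗i evaluates to a + i · x. Evaluating each term at x = 7:
  Term 0 contributes 3 + 0 · 7 = 3
  Term 1 contributes -5 + 1 · 7 = 2
  Term 2 contributes -4 + 2 · 7 = 10
  Term 3 contributes 9 + 3 · 7 = 30
  Term 4 contributes -4 + 4 · 7 = 24
p(7) = ⊕ of these = min[3, 2, 10, 30, 24] = 2.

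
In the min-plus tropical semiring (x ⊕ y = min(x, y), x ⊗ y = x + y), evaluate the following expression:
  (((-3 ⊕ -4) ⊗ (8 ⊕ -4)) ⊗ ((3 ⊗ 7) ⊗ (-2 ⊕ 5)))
(((-3 ⊕ -4) ⊗ (8 ⊕ -4)) ⊗ ((3 ⊗ 7) ⊗ (-2 ⊕ 5))) = 0

Expand innermost to outermost. Recall ⊕ takes the minimum of its arguments and ⊗ takes their sum. Working out the expression (((-3 ⊕ -4) ⊗ (8 ⊕ -4)) ⊗ ((3 ⊗ 7) ⊗ (-2 ⊕ 5))) gives 0.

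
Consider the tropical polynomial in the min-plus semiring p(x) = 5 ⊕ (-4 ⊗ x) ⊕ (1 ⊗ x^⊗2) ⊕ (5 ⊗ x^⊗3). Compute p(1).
p(1) = -3

A tropical monomial a ⊗ x^⊗i evaluates to a + i · x. Evaluating each term at x = 1:
  Term 0 contributes 5 + 0 · 1 = 5
  Term 1 contributes -4 + 1 · 1 = -3
  Term 2 contributes 1 + 2 · 1 = 3
  Term 3 contributes 5 + 3 · 1 = 8
p(1) = ⊕ of these = min[5, -3, 3, 8] = -3.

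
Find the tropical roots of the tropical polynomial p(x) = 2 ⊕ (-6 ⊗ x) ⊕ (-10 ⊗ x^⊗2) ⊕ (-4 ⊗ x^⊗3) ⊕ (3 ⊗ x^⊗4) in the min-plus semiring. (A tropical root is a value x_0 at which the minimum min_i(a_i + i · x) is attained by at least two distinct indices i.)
Roots: {-7, -6, 4, 8}

Each tropical root is a break point of the lower envelope of the lines y = a_i + i · x (there are 5 lines, with slopes 0, 1, ..., 4). Only the lines that attain the minimum somewhere contribute to roots; other lines are dominated. Here the surviving (envelope) indices are i = 4, i = 3, i = 2, i = 1, i = 0.
Intersections between consecutive envelope lines give the roots: for adjacent envelope indices i < j the intersection is x = (a_i − a_j) / (j − i). Reading off the sorted break points: {-7, -6, 4, 8}.
Verification: at each break x_0, at least two indices attain the minimum of min_i(a_i + i · x_0).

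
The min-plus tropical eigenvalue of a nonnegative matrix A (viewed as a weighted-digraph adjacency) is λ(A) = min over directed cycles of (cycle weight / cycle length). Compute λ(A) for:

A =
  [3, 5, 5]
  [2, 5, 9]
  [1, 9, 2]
λ(A) = 2

Enumerate directed cycles and compute their means (weight / length). Sample:
  cycle 0 → 0: weight = 3, length = 1, mean = 3/1 ≈ 3.000
  cycle 1 → 1: weight = 5, length = 1, mean = 5/1 ≈ 5.000
  cycle 2 → 2: weight = 2, length = 1, mean = 2/1 ≈ 2.000
  cycle 0 → 1 → 0: weight = 7, length = 2, mean = 7/2 ≈ 3.500
  cycle 0 → 2 → 0: weight = 6, length = 2, mean = 6/2 ≈ 3.000
  cycle 1 → 0 → 1: weight = 7, length = 2, mean = 7/2 ≈ 3.500
Minimum mean = 2.000, attained e.g. along the cycle 2 → 2 with weight 2 and length 1. So λ(A) = 2/1 = 2.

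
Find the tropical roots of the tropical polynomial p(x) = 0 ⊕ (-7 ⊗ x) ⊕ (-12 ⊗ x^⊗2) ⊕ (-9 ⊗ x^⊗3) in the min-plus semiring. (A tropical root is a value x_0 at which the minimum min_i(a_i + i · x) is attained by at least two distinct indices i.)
Roots: {-3, 5, 7}

Each tropical root is a break point of the lower envelope of the lines y = a_i + i · x (there are 4 lines, with slopes 0, 1, ..., 3). Only the lines that attain the minimum somewhere contribute to roots; other lines are dominated. Here the surviving (envelope) indices are i = 3, i = 2, i = 1, i = 0.
Intersections between consecutive envelope lines give the roots: for adjacent envelope indices i < j the intersection is x = (a_i − a_j) / (j − i). Reading off the sorted break points: {-3, 5, 7}.
Verification: at each break x_0, at least two indices attain the minimum of min_i(a_i + i · x_0).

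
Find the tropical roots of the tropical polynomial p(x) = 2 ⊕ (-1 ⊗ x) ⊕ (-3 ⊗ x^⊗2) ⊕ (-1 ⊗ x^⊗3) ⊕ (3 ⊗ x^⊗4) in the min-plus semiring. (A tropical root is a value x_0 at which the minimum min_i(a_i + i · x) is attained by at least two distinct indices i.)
Roots: {-4, -2, 2, 3}

Each tropical root is a break point of the lower envelope of the lines y = a_i + i · x (there are 5 lines, with slopes 0, 1, ..., 4). Only the lines that attain the minimum somewhere contribute to roots; other lines are dominated. Here the surviving (envelope) indices are i = 4, i = 3, i = 2, i = 1, i = 0.
Intersections between consecutive envelope lines give the roots: for adjacent envelope indices i < j the intersection is x = (a_i − a_j) / (j − i). Reading off the sorted break points: {-4, -2, 2, 3}.
Verification: at each break x_0, at least two indices attain the minimum of min_i(a_i + i · x_0).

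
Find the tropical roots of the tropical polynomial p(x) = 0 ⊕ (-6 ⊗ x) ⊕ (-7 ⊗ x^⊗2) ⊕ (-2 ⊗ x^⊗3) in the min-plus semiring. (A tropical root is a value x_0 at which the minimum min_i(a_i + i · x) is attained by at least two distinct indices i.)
Roots: {-5, 1, 6}

Each tropical root is a break point of the lower envelope of the lines y = a_i + i · x (there are 4 lines, with slopes 0, 1, ..., 3). Only the lines that attain the minimum somewhere contribute to roots; other lines are dominated. Here the surviving (envelope) indices are i = 3, i = 2, i = 1, i = 0.
Intersections between consecutive envelope lines give the roots: for adjacent envelope indices i < j the intersection is x = (a_i − a_j) / (j − i). Reading off the sorted break points: {-5, 1, 6}.
Verification: at each break x_0, at least two indices attain the minimum of min_i(a_i + i · x_0).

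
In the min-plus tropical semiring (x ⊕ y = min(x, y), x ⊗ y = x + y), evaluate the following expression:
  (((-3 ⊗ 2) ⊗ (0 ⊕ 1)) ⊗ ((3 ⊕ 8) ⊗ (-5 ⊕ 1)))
(((-3 ⊗ 2) ⊗ (0 ⊕ 1)) ⊗ ((3 ⊕ 8) ⊗ (-5 ⊕ 1))) = -3

Expand innermost to outermost. Recall ⊕ takes the minimum of its arguments and ⊗ takes their sum. Working out the expression (((-3 ⊗ 2) ⊗ (0 ⊕ 1)) ⊗ ((3 ⊕ 8) ⊗ (-5 ⊕ 1))) gives -3.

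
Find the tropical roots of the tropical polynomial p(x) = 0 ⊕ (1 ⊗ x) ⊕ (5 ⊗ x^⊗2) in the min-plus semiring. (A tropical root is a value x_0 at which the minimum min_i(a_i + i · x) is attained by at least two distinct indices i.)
Roots: {-4, -1}

Each tropical root is a break point of the lower envelope of the lines y = a_i + i · x (there are 3 lines, with slopes 0, 1, ..., 2). Only the lines that attain the minimum somewhere contribute to roots; other lines are dominated. Here the surviving (envelope) indices are i = 2, i = 1, i = 0.
Intersections between consecutive envelope lines give the roots: for adjacent envelope indices i < j the intersection is x = (a_i − a_j) / (j − i). Reading off the sorted break points: {-4, -1}.
Verification: at each break x_0, at least two indices attain the minimum of min_i(a_i + i · x_0).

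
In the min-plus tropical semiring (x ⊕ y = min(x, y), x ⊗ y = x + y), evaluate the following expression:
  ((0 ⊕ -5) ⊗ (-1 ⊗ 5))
((0 ⊕ -5) ⊗ (-1 ⊗ 5)) = -1

Expand innermost to outermost. Recall ⊕ takes the minimum of its arguments and ⊗ takes their sum. Working out the expression ((0 ⊕ -5) ⊗ (-1 ⊗ 5)) gives -1.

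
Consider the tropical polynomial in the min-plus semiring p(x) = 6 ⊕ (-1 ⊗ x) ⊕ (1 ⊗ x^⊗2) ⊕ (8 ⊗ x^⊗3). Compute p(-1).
p(-1) = -2

A tropical monomial a ⊗ x^⊗i evaluates to a + i · x. Evaluating each term at x = -1:
  Term 0 contributes 6 + 0 · -1 = 6
  Term 1 contributes -1 + 1 · -1 = -2
  Term 2 contributes 1 + 2 · -1 = -1
  Term 3 contributes 8 + 3 · -1 = 5
p(-1) = ⊕ of these = min[6, -2, -1, 5] = -2.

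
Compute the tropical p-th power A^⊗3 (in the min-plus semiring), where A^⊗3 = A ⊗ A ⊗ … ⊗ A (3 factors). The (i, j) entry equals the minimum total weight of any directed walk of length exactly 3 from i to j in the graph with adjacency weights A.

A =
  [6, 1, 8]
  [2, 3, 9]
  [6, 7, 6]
A^⊗3 =
  [6, 4, 11]
  [5, 6, 12]
  [9, 10, 16]

Each entry (A^⊗3)_ij equals the minimum over all length-3 walks i = v_0 → v_1 → … → v_3 = j of Σ_t A[v_t][v_{t+1}]. For example, for (i, j) = (0, 2) we minimise over 9 possible intermediate vertex sequences; the minimum is 11, attained along the walk 0 → 1 → 0 → 2.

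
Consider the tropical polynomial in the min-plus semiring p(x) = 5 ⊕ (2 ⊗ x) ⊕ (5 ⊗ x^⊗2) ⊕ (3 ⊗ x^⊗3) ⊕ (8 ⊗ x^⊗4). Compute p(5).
p(5) = 5

A tropical monomial a ⊗ x^⊗i evaluates to a + i · x. Evaluating each term at x = 5:
  Term 0 contributes 5 + 0 · 5 = 5
  Term 1 contributes 2 + 1 · 5 = 7
  Term 2 contributes 5 + 2 · 5 = 15
  Term 3 contributes 3 + 3 · 5 = 18
  Term 4 contributes 8 + 4 · 5 = 28
p(5) = ⊕ of these = min[5, 7, 15, 18, 28] = 5.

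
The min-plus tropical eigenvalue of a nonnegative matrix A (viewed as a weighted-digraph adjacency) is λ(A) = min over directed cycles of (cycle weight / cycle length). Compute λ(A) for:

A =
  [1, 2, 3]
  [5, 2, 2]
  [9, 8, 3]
λ(A) = 1

Enumerate directed cycles and compute their means (weight / length). Sample:
  cycle 0 → 0: weight = 1, length = 1, mean = 1/1 ≈ 1.000
  cycle 1 → 1: weight = 2, length = 1, mean = 2/1 ≈ 2.000
  cycle 2 → 2: weight = 3, length = 1, mean = 3/1 ≈ 3.000
  cycle 0 → 1 → 0: weight = 7, length = 2, mean = 7/2 ≈ 3.500
  cycle 0 → 2 → 0: weight = 12, length = 2, mean = 12/2 ≈ 6.000
  cycle 1 → 0 → 1: weight = 7, length = 2, mean = 7/2 ≈ 3.500
Minimum mean = 1.000, attained e.g. along the cycle 0 → 0 with weight 1 and length 1. So λ(A) = 1/1 = 1.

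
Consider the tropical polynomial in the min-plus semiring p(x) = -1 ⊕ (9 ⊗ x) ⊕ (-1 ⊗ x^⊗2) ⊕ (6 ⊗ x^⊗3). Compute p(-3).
p(-3) = -7

A tropical monomial a ⊗ x^⊗i evaluates to a + i · x. Evaluating each term at x = -3:
  Term 0 contributes -1 + 0 · -3 = -1
  Term 1 contributes 9 + 1 · -3 = 6
  Term 2 contributes -1 + 2 · -3 = -7
  Term 3 contributes 6 + 3 · -3 = -3
p(-3) = ⊕ of these = min[-1, 6, -7, -3] = -7.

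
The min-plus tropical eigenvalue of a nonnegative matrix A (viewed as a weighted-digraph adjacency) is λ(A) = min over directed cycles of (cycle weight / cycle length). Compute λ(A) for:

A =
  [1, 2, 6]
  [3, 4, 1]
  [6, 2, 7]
λ(A) = 1

Enumerate directed cycles and compute their means (weight / length). Sample:
  cycle 0 → 0: weight = 1, length = 1, mean = 1/1 ≈ 1.000
  cycle 1 → 1: weight = 4, length = 1, mean = 4/1 ≈ 4.000
  cycle 2 → 2: weight = 7, length = 1, mean = 7/1 ≈ 7.000
  cycle 0 → 1 → 0: weight = 5, length = 2, mean = 5/2 ≈ 2.500
  cycle 0 → 2 → 0: weight = 12, length = 2, mean = 12/2 ≈ 6.000
  cycle 1 → 0 → 1: weight = 5, length = 2, mean = 5/2 ≈ 2.500
Minimum mean = 1.000, attained e.g. along the cycle 0 → 0 with weight 1 and length 1. So λ(A) = 1/1 = 1.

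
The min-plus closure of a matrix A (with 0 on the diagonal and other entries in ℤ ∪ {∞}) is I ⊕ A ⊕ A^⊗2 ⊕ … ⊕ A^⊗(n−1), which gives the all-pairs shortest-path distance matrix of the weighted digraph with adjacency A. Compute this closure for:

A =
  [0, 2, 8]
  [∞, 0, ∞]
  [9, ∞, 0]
Closure =
  [0, 2, 8]
  [∞, 0, ∞]
  [9, 11, 0]

This is the Floyd-Warshall all-pairs shortest-path computation. For each intermediate vertex k = 0, 1, …, 2, update dist[i][j] ← min(dist[i][j], dist[i][k] + dist[k][j]). The final matrix gives, for each (i, j), the minimum total weight of any directed path from i to j (possibly empty when i = j).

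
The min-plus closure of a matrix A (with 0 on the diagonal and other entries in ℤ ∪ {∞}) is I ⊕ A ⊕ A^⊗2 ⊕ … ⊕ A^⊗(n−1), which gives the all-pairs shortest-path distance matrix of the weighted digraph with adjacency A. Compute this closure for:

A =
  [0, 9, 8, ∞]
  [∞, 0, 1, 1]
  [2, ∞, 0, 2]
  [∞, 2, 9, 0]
Closure =
  [0, 9, 8, 10]
  [3, 0, 1, 1]
  [2, 4, 0, 2]
  [5, 2, 3, 0]

This is the Floyd-Warshall all-pairs shortest-path computation. For each intermediate vertex k = 0, 1, …, 3, update dist[i][j] ← min(dist[i][j], dist[i][k] + dist[k][j]). The final matrix gives, for each (i, j), the minimum total weight of any directed path from i to j (possibly empty when i = j).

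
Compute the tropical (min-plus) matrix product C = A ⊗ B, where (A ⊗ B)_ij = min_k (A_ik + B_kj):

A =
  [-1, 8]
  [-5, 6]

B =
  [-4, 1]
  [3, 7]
A ⊗ B =
  [-5, 0]
  [-9, -4]

Apply the min-plus product entry-by-entry:
  C[0][0] = min over k of (A[0][0] + B[0][0] = -1 + -4 = -5, A[0][1] + B[1][0] = 8 + 3 = 11) = -5 (attained at k = 0)
  C[0][1] = min over k of (A[0][0] + B[0][1] = -1 + 1 = 0, A[0][1] + B[1][1] = 8 + 7 = 15) = 0 (attained at k = 0)
  C[1][0] = min over k of (A[1][0] + B[0][0] = -5 + -4 = -9, A[1][1] + B[1][0] = 6 + 3 = 9) = -9 (attained at k = 0)
  C[1][1] = min over k of (A[1][0] + B[0][1] = -5 + 1 = -4, A[1][1] + B[1][1] = 6 + 7 = 13) = -4 (attained at k = 0)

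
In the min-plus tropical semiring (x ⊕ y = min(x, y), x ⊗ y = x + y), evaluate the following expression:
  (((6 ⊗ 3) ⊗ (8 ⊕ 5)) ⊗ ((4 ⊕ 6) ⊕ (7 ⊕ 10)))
(((6 ⊗ 3) ⊗ (8 ⊕ 5)) ⊗ ((4 ⊕ 6) ⊕ (7 ⊕ 10))) = 18

Expand innermost to outermost. Recall ⊕ takes the minimum of its arguments and ⊗ takes their sum. Working out the expression (((6 ⊗ 3) ⊗ (8 ⊕ 5)) ⊗ ((4 ⊕ 6) ⊕ (7 ⊕ 10))) gives 18.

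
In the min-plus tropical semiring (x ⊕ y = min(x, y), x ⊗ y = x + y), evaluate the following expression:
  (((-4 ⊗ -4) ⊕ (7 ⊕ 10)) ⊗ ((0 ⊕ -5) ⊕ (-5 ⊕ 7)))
(((-4 ⊗ -4) ⊕ (7 ⊕ 10)) ⊗ ((0 ⊕ -5) ⊕ (-5 ⊕ 7))) = -13

Expand innermost to outermost. Recall ⊕ takes the minimum of its arguments and ⊗ takes their sum. Working out the expression (((-4 ⊗ -4) ⊕ (7 ⊕ 10)) ⊗ ((0 ⊕ -5) ⊕ (-5 ⊕ 7))) gives -13.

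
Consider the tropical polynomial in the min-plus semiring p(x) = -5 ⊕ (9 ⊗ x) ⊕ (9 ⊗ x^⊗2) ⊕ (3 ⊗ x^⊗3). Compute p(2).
p(2) = -5

A tropical monomial a ⊗ x^⊗i evaluates to a + i · x. Evaluating each term at x = 2:
  Term 0 contributes -5 + 0 · 2 = -5
  Term 1 contributes 9 + 1 · 2 = 11
  Term 2 contributes 9 + 2 · 2 = 13
  Term 3 contributes 3 + 3 · 2 = 9
p(2) = ⊕ of these = min[-5, 11, 13, 9] = -5.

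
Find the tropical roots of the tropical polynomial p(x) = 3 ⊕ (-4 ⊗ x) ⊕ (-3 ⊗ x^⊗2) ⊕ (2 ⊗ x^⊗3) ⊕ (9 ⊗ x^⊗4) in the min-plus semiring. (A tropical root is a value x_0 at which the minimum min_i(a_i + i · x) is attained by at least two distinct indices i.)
Roots: {-7, -5, -1, 7}

Each tropical root is a break point of the lower envelope of the lines y = a_i + i · x (there are 5 lines, with slopes 0, 1, ..., 4). Only the lines that attain the minimum somewhere contribute to roots; other lines are dominated. Here the surviving (envelope) indices are i = 4, i = 3, i = 2, i = 1, i = 0.
Intersections between consecutive envelope lines give the roots: for adjacent envelope indices i < j the intersection is x = (a_i − a_j) / (j − i). Reading off the sorted break points: {-7, -5, -1, 7}.
Verification: at each break x_0, at least two indices attain the minimum of min_i(a_i + i · x_0).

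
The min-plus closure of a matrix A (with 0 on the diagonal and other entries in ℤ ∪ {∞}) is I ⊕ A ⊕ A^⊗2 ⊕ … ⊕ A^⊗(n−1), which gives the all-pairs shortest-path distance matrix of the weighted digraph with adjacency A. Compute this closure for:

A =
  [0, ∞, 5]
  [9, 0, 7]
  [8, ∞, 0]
Closure =
  [0, ∞, 5]
  [9, 0, 7]
  [8, ∞, 0]

This is the Floyd-Warshall all-pairs shortest-path computation. For each intermediate vertex k = 0, 1, …, 2, update dist[i][j] ← min(dist[i][j], dist[i][k] + dist[k][j]). The final matrix gives, for each (i, j), the minimum total weight of any directed path from i to j (possibly empty when i = j).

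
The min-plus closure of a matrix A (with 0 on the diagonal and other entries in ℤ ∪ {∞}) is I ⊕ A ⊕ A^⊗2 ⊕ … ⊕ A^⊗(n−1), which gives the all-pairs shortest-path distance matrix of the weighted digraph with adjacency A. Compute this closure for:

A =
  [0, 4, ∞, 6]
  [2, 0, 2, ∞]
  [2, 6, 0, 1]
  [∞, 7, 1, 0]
Closure =
  [0, 4, 6, 6]
  [2, 0, 2, 3]
  [2, 6, 0, 1]
  [3, 7, 1, 0]

This is the Floyd-Warshall all-pairs shortest-path computation. For each intermediate vertex k = 0, 1, …, 3, update dist[i][j] ← min(dist[i][j], dist[i][k] + dist[k][j]). The final matrix gives, for each (i, j), the minimum total weight of any directed path from i to j (possibly empty when i = j).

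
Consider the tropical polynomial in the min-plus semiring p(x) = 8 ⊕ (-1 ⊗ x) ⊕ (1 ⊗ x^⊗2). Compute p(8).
p(8) = 7

A tropical monomial a ⊗ x^⊗i evaluates to a + i · x. Evaluating each term at x = 8:
  Term 0 contributes 8 + 0 · 8 = 8
  Term 1 contributes -1 + 1 · 8 = 7
  Term 2 contributes 1 + 2 · 8 = 17
p(8) = ⊕ of these = min[8, 7, 17] = 7.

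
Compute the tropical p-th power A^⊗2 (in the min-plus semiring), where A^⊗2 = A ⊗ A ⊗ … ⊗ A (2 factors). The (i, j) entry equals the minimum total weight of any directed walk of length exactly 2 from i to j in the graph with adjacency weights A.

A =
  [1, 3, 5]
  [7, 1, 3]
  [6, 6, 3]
A^⊗2 =
  [2, 4, 6]
  [8, 2, 4]
  [7, 7, 6]

Each entry (A^⊗2)_ij equals the minimum over all length-2 walks i = v_0 → v_1 → … → v_2 = j of Σ_t A[v_t][v_{t+1}]. For example, for (i, j) = (0, 2) we minimise over 3 possible intermediate vertex sequences; the minimum is 6, attained along the walk 0 → 0 → 2.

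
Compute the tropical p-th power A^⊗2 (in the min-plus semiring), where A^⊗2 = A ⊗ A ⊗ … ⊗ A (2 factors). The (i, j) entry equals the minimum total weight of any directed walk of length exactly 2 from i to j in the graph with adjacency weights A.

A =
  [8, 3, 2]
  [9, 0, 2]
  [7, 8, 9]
A^⊗2 =
  [9, 3, 5]
  [9, 0, 2]
  [15, 8, 9]

Each entry (A^⊗2)_ij equals the minimum over all length-2 walks i = v_0 → v_1 → … → v_2 = j of Σ_t A[v_t][v_{t+1}]. For example, for (i, j) = (0, 2) we minimise over 3 possible intermediate vertex sequences; the minimum is 5, attained along the walk 0 → 1 → 2.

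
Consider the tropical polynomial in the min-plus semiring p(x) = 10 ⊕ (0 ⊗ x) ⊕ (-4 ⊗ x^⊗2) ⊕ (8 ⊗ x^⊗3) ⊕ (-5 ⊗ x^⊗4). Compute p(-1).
p(-1) = -9

A tropical monomial a ⊗ x^⊗i evaluates to a + i · x. Evaluating each term at x = -1:
  Term 0 contributes 10 + 0 · -1 = 10
  Term 1 contributes 0 + 1 · -1 = -1
  Term 2 contributes -4 + 2 · -1 = -6
  Term 3 contributes 8 + 3 · -1 = 5
  Term 4 contributes -5 + 4 · -1 = -9
p(-1) = ⊕ of these = min[10, -1, -6, 5, -9] = -9.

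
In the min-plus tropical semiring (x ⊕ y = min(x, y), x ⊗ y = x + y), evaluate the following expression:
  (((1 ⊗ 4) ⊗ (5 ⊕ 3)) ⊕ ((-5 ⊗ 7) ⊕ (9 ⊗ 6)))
(((1 ⊗ 4) ⊗ (5 ⊕ 3)) ⊕ ((-5 ⊗ 7) ⊕ (9 ⊗ 6))) = 2

Expand innermost to outermost. Recall ⊕ takes the minimum of its arguments and ⊗ takes their sum. Working out the expression (((1 ⊗ 4) ⊗ (5 ⊕ 3)) ⊕ ((-5 ⊗ 7) ⊕ (9 ⊗ 6))) gives 2.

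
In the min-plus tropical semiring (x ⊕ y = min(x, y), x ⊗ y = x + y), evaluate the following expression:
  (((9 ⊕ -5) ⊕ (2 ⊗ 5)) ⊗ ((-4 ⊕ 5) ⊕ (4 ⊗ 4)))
(((9 ⊕ -5) ⊕ (2 ⊗ 5)) ⊗ ((-4 ⊕ 5) ⊕ (4 ⊗ 4))) = -9

Expand innermost to outermost. Recall ⊕ takes the minimum of its arguments and ⊗ takes their sum. Working out the expression (((9 ⊕ -5) ⊕ (2 ⊗ 5)) ⊗ ((-4 ⊕ 5) ⊕ (4 ⊗ 4))) gives -9.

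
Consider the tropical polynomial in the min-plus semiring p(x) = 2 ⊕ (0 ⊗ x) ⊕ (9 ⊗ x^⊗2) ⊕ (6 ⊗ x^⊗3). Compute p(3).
p(3) = 2

A tropical monomial a ⊗ x^⊗i evaluates to a + i · x. Evaluating each term at x = 3:
  Term 0 contributes 2 + 0 · 3 = 2
  Term 1 contributes 0 + 1 · 3 = 3
  Term 2 contributes 9 + 2 · 3 = 15
  Term 3 contributes 6 + 3 · 3 = 15
p(3) = ⊕ of these = min[2, 3, 15, 15] = 2.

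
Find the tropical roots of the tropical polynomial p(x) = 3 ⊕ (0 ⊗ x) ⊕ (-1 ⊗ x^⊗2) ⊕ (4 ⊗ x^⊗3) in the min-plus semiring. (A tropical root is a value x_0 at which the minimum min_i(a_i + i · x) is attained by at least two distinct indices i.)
Roots: {-5, 1, 3}

Each tropical root is a break point of the lower envelope of the lines y = a_i + i · x (there are 4 lines, with slopes 0, 1, ..., 3). Only the lines that attain the minimum somewhere contribute to roots; other lines are dominated. Here the surviving (envelope) indices are i = 3, i = 2, i = 1, i = 0.
Intersections between consecutive envelope lines give the roots: for adjacent envelope indices i < j the intersection is x = (a_i − a_j) / (j − i). Reading off the sorted break points: {-5, 1, 3}.
Verification: at each break x_0, at least two indices attain the minimum of min_i(a_i + i · x_0).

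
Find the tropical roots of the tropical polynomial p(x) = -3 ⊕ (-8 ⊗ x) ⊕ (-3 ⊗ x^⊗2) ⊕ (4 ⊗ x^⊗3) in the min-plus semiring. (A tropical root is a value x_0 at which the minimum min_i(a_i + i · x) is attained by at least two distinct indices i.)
Roots: {-7, -5, 5}

Each tropical root is a break point of the lower envelope of the lines y = a_i + i · x (there are 4 lines, with slopes 0, 1, ..., 3). Only the lines that attain the minimum somewhere contribute to roots; other lines are dominated. Here the surviving (envelope) indices are i = 3, i = 2, i = 1, i = 0.
Intersections between consecutive envelope lines give the roots: for adjacent envelope indices i < j the intersection is x = (a_i − a_j) / (j − i). Reading off the sorted break points: {-7, -5, 5}.
Verification: at each break x_0, at least two indices attain the minimum of min_i(a_i + i · x_0).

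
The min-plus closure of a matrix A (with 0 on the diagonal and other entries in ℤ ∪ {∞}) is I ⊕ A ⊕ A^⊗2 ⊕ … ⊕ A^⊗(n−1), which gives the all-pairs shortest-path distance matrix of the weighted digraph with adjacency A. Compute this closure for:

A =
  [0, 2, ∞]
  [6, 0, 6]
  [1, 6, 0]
Closure =
  [0, 2, 8]
  [6, 0, 6]
  [1, 3, 0]

This is the Floyd-Warshall all-pairs shortest-path computation. For each intermediate vertex k = 0, 1, …, 2, update dist[i][j] ← min(dist[i][j], dist[i][k] + dist[k][j]). The final matrix gives, for each (i, j), the minimum total weight of any directed path from i to j (possibly empty when i = j).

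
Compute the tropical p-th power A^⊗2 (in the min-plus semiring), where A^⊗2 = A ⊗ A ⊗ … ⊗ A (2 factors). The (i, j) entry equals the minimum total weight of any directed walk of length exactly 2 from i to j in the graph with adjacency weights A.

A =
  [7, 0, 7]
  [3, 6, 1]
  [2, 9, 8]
A^⊗2 =
  [3, 6, 1]
  [3, 3, 7]
  [9, 2, 9]

Each entry (A^⊗2)_ij equals the minimum over all length-2 walks i = v_0 → v_1 → … → v_2 = j of Σ_t A[v_t][v_{t+1}]. For example, for (i, j) = (0, 2) we minimise over 3 possible intermediate vertex sequences; the minimum is 1, attained along the walk 0 → 1 → 2.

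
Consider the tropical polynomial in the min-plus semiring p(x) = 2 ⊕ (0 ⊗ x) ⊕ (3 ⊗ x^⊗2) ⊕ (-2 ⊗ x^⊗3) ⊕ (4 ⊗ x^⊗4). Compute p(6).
p(6) = 2

A tropical monomial a ⊗ x^⊗i evaluates to a + i · x. Evaluating each term at x = 6:
  Term 0 contributes 2 + 0 · 6 = 2
  Term 1 contributes 0 + 1 · 6 = 6
  Term 2 contributes 3 + 2 · 6 = 15
  Term 3 contributes -2 + 3 · 6 = 16
  Term 4 contributes 4 + 4 · 6 = 28
p(6) = ⊕ of these = min[2, 6, 15, 16, 28] = 2.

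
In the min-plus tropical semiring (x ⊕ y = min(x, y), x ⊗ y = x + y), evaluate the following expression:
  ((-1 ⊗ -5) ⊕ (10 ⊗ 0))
((-1 ⊗ -5) ⊕ (10 ⊗ 0)) = -6

Expand innermost to outermost. Recall ⊕ takes the minimum of its arguments and ⊗ takes their sum. Working out the expression ((-1 ⊗ -5) ⊕ (10 ⊗ 0)) gives -6.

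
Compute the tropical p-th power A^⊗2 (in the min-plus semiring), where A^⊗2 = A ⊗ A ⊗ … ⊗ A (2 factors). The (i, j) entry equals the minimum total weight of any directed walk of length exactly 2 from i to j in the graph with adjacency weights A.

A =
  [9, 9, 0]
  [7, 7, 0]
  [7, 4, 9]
A^⊗2 =
  [7, 4, 9]
  [7, 4, 7]
  [11, 11, 4]

Each entry (A^⊗2)_ij equals the minimum over all length-2 walks i = v_0 → v_1 → … → v_2 = j of Σ_t A[v_t][v_{t+1}]. For example, for (i, j) = (0, 2) we minimise over 3 possible intermediate vertex sequences; the minimum is 9, attained along the walk 0 → 0 → 2.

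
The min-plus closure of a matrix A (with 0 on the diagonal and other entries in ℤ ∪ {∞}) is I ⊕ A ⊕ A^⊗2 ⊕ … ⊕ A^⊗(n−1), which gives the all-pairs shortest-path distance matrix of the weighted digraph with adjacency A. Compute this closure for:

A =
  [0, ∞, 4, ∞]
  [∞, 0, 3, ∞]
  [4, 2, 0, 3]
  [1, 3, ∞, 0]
Closure =
  [0, 6, 4, 7]
  [7, 0, 3, 6]
  [4, 2, 0, 3]
  [1, 3, 5, 0]

This is the Floyd-Warshall all-pairs shortest-path computation. For each intermediate vertex k = 0, 1, …, 3, update dist[i][j] ← min(dist[i][j], dist[i][k] + dist[k][j]). The final matrix gives, for each (i, j), the minimum total weight of any directed path from i to j (possibly empty when i = j).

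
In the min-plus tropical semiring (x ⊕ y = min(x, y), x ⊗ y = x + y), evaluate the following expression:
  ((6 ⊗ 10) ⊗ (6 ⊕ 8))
((6 ⊗ 10) ⊗ (6 ⊕ 8)) = 22

Expand innermost to outermost. Recall ⊕ takes the minimum of its arguments and ⊗ takes their sum. Working out the expression ((6 ⊗ 10) ⊗ (6 ⊕ 8)) gives 22.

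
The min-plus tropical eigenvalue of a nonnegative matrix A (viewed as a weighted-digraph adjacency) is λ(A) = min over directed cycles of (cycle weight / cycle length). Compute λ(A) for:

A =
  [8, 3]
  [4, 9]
λ(A) = 7/2

Enumerate directed cycles and compute their means (weight / length). Sample:
  cycle 0 → 0: weight = 8, length = 1, mean = 8/1 ≈ 8.000
  cycle 1 → 1: weight = 9, length = 1, mean = 9/1 ≈ 9.000
  cycle 0 → 1 → 0: weight = 7, length = 2, mean = 7/2 ≈ 3.500
  cycle 1 → 0 → 1: weight = 7, length = 2, mean = 7/2 ≈ 3.500
Minimum mean = 3.500, attained e.g. along the cycle 0 → 1 → 0 with weight 7 and length 2. So λ(A) = 7/2 = 7/2.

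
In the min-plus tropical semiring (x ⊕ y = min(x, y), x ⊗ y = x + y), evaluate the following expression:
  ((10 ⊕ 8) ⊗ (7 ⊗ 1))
((10 ⊕ 8) ⊗ (7 ⊗ 1)) = 16

Expand innermost to outermost. Recall ⊕ takes the minimum of its arguments and ⊗ takes their sum. Working out the expression ((10 ⊕ 8) ⊗ (7 ⊗ 1)) gives 16.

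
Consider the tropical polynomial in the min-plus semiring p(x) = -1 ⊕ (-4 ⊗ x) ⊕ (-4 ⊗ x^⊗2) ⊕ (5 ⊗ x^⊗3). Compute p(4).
p(4) = -1

A tropical monomial a ⊗ x^⊗i evaluates to a + i · x. Evaluating each term at x = 4:
  Term 0 contributes -1 + 0 · 4 = -1
  Term 1 contributes -4 + 1 · 4 = 0
  Term 2 contributes -4 + 2 · 4 = 4
  Term 3 contributes 5 + 3 · 4 = 17
p(4) = ⊕ of these = min[-1, 0, 4, 17] = -1.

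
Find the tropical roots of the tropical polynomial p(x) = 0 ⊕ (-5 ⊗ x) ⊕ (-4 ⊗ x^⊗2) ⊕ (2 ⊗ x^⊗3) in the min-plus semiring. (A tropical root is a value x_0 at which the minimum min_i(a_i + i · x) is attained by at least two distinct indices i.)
Roots: {-6, -1, 5}

Each tropical root is a break point of the lower envelope of the lines y = a_i + i · x (there are 4 lines, with slopes 0, 1, ..., 3). Only the lines that attain the minimum somewhere contribute to roots; other lines are dominated. Here the surviving (envelope) indices are i = 3, i = 2, i = 1, i = 0.
Intersections between consecutive envelope lines give the roots: for adjacent envelope indices i < j the intersection is x = (a_i − a_j) / (j − i). Reading off the sorted break points: {-6, -1, 5}.
Verification: at each break x_0, at least two indices attain the minimum of min_i(a_i + i · x_0).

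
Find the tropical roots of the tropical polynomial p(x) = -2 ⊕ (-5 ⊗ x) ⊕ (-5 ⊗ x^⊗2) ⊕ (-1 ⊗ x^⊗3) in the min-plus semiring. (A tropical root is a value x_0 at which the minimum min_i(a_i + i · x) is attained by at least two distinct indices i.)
Roots: {-4, 0, 3}

Each tropical root is a break point of the lower envelope of the lines y = a_i + i · x (there are 4 lines, with slopes 0, 1, ..., 3). Only the lines that attain the minimum somewhere contribute to roots; other lines are dominated. Here the surviving (envelope) indices are i = 3, i = 2, i = 1, i = 0.
Intersections between consecutive envelope lines give the roots: for adjacent envelope indices i < j the intersection is x = (a_i − a_j) / (j − i). Reading off the sorted break points: {-4, 0, 3}.
Verification: at each break x_0, at least two indices attain the minimum of min_i(a_i + i · x_0).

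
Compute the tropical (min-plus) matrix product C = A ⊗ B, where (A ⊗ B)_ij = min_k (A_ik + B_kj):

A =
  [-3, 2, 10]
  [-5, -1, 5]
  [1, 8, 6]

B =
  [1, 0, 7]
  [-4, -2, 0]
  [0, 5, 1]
A ⊗ B =
  [-2, -3, 2]
  [-5, -5, -1]
  [2, 1, 7]

Apply the min-plus product entry-by-entry:
  C[0][0] = min over k of (A[0][0] + B[0][0] = -3 + 1 = -2, A[0][1] + B[1][0] = 2 + -4 = -2, A[0][2] + B[2][0] = 10 + 0 = 10) = -2 (attained at k = 0)
  C[0][1] = min over k of (A[0][0] + B[0][1] = -3 + 0 = -3, A[0][1] + B[1][1] = 2 + -2 = 0, A[0][2] + B[2][1] = 10 + 5 = 15) = -3 (attained at k = 0)
  C[0][2] = min over k of (A[0][0] + B[0][2] = -3 + 7 = 4, A[0][1] + B[1][2] = 2 + 0 = 2, A[0][2] + B[2][2] = 10 + 1 = 11) = 2 (attained at k = 1)
  C[1][0] = min over k of (A[1][0] + B[0][0] = -5 + 1 = -4, A[1][1] + B[1][0] = -1 + -4 = -5, A[1][2] + B[2][0] = 5 + 0 = 5) = -5 (attained at k = 1)
  C[1][1] = min over k of (A[1][0] + B[0][1] = -5 + 0 = -5, A[1][1] + B[1][1] = -1 + -2 = -3, A[1][2] + B[2][1] = 5 + 5 = 10) = -5 (attained at k = 0)
  C[1][2] = min over k of (A[1][0] + B[0][2] = -5 + 7 = 2, A[1][1] + B[1][2] = -1 + 0 = -1, A[1][2] + B[2][2] = 5 + 1 = 6) = -1 (attained at k = 1)
  C[2][0] = min over k of (A[2][0] + B[0][0] = 1 + 1 = 2, A[2][1] + B[1][0] = 8 + -4 = 4, A[2][2] + B[2][0] = 6 + 0 = 6) = 2 (attained at k = 0)
  C[2][1] = min over k of (A[2][0] + B[0][1] = 1 + 0 = 1, A[2][1] + B[1][1] = 8 + -2 = 6, A[2][2] + B[2][1] = 6 + 5 = 11) = 1 (attained at k = 0)
  C[2][2] = min over k of (A[2][0] + B[0][2] = 1 + 7 = 8, A[2][1] + B[1][2] = 8 + 0 = 8, A[2][2] + B[2][2] = 6 + 1 = 7) = 7 (attained at k = 2)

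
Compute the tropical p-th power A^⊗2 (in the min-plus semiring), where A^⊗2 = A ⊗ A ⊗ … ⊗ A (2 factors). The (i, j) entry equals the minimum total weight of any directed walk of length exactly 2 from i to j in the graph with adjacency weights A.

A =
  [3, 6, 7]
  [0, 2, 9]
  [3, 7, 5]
A^⊗2 =
  [6, 8, 10]
  [2, 4, 7]
  [6, 9, 10]

Each entry (A^⊗2)_ij equals the minimum over all length-2 walks i = v_0 → v_1 → … → v_2 = j of Σ_t A[v_t][v_{t+1}]. For example, for (i, j) = (0, 2) we minimise over 3 possible intermediate vertex sequences; the minimum is 10, attained along the walk 0 → 0 → 2.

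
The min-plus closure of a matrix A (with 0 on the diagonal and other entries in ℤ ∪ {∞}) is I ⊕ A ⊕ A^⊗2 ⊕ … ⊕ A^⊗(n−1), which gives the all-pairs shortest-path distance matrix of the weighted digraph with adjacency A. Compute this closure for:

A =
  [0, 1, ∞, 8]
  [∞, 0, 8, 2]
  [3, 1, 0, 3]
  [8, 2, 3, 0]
Closure =
  [0, 1, 6, 3]
  [8, 0, 5, 2]
  [3, 1, 0, 3]
  [6, 2, 3, 0]

This is the Floyd-Warshall all-pairs shortest-path computation. For each intermediate vertex k = 0, 1, …, 3, update dist[i][j] ← min(dist[i][j], dist[i][k] + dist[k][j]). The final matrix gives, for each (i, j), the minimum total weight of any directed path from i to j (possibly empty when i = j).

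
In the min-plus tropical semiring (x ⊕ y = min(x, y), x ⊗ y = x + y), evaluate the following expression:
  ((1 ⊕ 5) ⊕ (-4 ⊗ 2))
((1 ⊕ 5) ⊕ (-4 ⊗ 2)) = -2

Expand innermost to outermost. Recall ⊕ takes the minimum of its arguments and ⊗ takes their sum. Working out the expression ((1 ⊕ 5) ⊕ (-4 ⊗ 2)) gives -2.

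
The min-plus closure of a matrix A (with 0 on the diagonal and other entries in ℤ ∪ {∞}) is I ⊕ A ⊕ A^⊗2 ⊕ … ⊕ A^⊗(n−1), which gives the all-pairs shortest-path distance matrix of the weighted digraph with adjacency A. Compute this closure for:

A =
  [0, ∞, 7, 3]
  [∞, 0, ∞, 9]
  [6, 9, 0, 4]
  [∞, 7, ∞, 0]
Closure =
  [0, 10, 7, 3]
  [∞, 0, ∞, 9]
  [6, 9, 0, 4]
  [∞, 7, ∞, 0]

This is the Floyd-Warshall all-pairs shortest-path computation. For each intermediate vertex k = 0, 1, …, 3, update dist[i][j] ← min(dist[i][j], dist[i][k] + dist[k][j]). The final matrix gives, for each (i, j), the minimum total weight of any directed path from i to j (possibly empty when i = j).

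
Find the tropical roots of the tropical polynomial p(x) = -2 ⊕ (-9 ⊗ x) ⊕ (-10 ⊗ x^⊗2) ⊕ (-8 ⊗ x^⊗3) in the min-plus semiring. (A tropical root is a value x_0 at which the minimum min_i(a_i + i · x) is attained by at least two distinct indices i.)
Roots: {-2, 1, 7}

Each tropical root is a break point of the lower envelope of the lines y = a_i + i · x (there are 4 lines, with slopes 0, 1, ..., 3). Only the lines that attain the minimum somewhere contribute to roots; other lines are dominated. Here the surviving (envelope) indices are i = 3, i = 2, i = 1, i = 0.
Intersections between consecutive envelope lines give the roots: for adjacent envelope indices i < j the intersection is x = (a_i − a_j) / (j − i). Reading off the sorted break points: {-2, 1, 7}.
Verification: at each break x_0, at least two indices attain the minimum of min_i(a_i + i · x_0).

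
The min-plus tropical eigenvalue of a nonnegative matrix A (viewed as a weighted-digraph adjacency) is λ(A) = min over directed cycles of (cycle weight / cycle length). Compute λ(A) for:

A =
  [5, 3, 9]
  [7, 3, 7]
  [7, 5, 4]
λ(A) = 3

Enumerate directed cycles and compute their means (weight / length). Sample:
  cycle 0 → 0: weight = 5, length = 1, mean = 5/1 ≈ 5.000
  cycle 1 → 1: weight = 3, length = 1, mean = 3/1 ≈ 3.000
  cycle 2 → 2: weight = 4, length = 1, mean = 4/1 ≈ 4.000
  cycle 0 → 1 → 0: weight = 10, length = 2, mean = 10/2 ≈ 5.000
  cycle 0 → 2 → 0: weight = 16, length = 2, mean = 16/2 ≈ 8.000
  cycle 1 → 0 → 1: weight = 10, length = 2, mean = 10/2 ≈ 5.000
Minimum mean = 3.000, attained e.g. along the cycle 1 → 1 with weight 3 and length 1. So λ(A) = 3/1 = 3.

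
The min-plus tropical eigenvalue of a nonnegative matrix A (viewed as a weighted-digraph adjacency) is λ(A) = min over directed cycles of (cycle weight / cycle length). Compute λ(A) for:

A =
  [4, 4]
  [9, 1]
λ(A) = 1

Enumerate directed cycles and compute their means (weight / length). Sample:
  cycle 0 → 0: weight = 4, length = 1, mean = 4/1 ≈ 4.000
  cycle 1 → 1: weight = 1, length = 1, mean = 1/1 ≈ 1.000
  cycle 0 → 1 → 0: weight = 13, length = 2, mean = 13/2 ≈ 6.500
  cycle 1 → 0 → 1: weight = 13, length = 2, mean = 13/2 ≈ 6.500
Minimum mean = 1.000, attained e.g. along the cycle 1 → 1 with weight 1 and length 1. So λ(A) = 1/1 = 1.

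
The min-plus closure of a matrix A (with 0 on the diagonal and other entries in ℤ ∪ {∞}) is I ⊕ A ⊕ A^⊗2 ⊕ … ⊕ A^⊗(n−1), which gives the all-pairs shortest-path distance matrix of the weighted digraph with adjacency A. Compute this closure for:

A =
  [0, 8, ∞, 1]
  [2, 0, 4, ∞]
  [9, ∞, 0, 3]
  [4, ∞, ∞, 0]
Closure =
  [0, 8, 12, 1]
  [2, 0, 4, 3]
  [7, 15, 0, 3]
  [4, 12, 16, 0]

This is the Floyd-Warshall all-pairs shortest-path computation. For each intermediate vertex k = 0, 1, …, 3, update dist[i][j] ← min(dist[i][j], dist[i][k] + dist[k][j]). The final matrix gives, for each (i, j), the minimum total weight of any directed path from i to j (possibly empty when i = j).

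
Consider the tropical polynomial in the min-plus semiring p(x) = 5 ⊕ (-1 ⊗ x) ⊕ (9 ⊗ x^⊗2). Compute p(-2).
p(-2) = -3

A tropical monomial a ⊗ x^⊗i evaluates to a + i · x. Evaluating each term at x = -2:
  Term 0 contributes 5 + 0 · -2 = 5
  Term 1 contributes -1 + 1 · -2 = -3
  Term 2 contributes 9 + 2 · -2 = 5
p(-2) = ⊕ of these = min[5, -3, 5] = -3.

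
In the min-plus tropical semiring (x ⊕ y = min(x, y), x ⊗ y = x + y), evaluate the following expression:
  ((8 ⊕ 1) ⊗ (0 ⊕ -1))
((8 ⊕ 1) ⊗ (0 ⊕ -1)) = 0

Expand innermost to outermost. Recall ⊕ takes the minimum of its arguments and ⊗ takes their sum. Working out the expression ((8 ⊕ 1) ⊗ (0 ⊕ -1)) gives 0.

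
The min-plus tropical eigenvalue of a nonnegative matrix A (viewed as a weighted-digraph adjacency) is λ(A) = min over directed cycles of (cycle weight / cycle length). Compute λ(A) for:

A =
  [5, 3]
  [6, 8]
λ(A) = 9/2

Enumerate directed cycles and compute their means (weight / length). Sample:
  cycle 0 → 0: weight = 5, length = 1, mean = 5/1 ≈ 5.000
  cycle 1 → 1: weight = 8, length = 1, mean = 8/1 ≈ 8.000
  cycle 0 → 1 → 0: weight = 9, length = 2, mean = 9/2 ≈ 4.500
  cycle 1 → 0 → 1: weight = 9, length = 2, mean = 9/2 ≈ 4.500
Minimum mean = 4.500, attained e.g. along the cycle 0 → 1 → 0 with weight 9 and length 2. So λ(A) = 9/2 = 9/2.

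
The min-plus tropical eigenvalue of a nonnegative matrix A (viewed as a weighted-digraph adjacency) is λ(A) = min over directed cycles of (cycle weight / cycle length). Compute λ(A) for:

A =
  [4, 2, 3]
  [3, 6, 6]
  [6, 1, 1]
λ(A) = 1

Enumerate directed cycles and compute their means (weight / length). Sample:
  cycle 0 → 0: weight = 4, length = 1, mean = 4/1 ≈ 4.000
  cycle 1 → 1: weight = 6, length = 1, mean = 6/1 ≈ 6.000
  cycle 2 → 2: weight = 1, length = 1, mean = 1/1 ≈ 1.000
  cycle 0 → 1 → 0: weight = 5, length = 2, mean = 5/2 ≈ 2.500
  cycle 0 → 2 → 0: weight = 9, length = 2, mean = 9/2 ≈ 4.500
  cycle 1 → 0 → 1: weight = 5, length = 2, mean = 5/2 ≈ 2.500
Minimum mean = 1.000, attained e.g. along the cycle 2 → 2 with weight 1 and length 1. So λ(A) = 1/1 = 1.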